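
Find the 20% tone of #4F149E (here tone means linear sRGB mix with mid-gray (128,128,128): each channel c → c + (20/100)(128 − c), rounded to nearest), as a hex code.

#592A98

#4F149E is rgb(79, 20, 158).
A 20% tone moves each channel 20% toward 128:
  R: 79 + 0.2×(128−79) = 79 + 9.8 = 88.8 → 89
  G: 20 + 0.2×(128−20) = 20 + 21.6 = 41.6 → 42
  B: 158 − 6 = 152 → 152
rgb(89, 42, 152) = #592A98.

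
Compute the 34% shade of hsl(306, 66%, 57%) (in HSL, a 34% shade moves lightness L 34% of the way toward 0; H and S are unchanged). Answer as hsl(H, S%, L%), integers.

hsl(306, 66%, 38%)

L moves 34% from 57 toward 0: 57 − 19.38 = 37.62 → 38.
H and S are unchanged.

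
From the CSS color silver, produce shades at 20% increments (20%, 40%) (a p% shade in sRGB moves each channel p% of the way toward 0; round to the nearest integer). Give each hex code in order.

#9A9A9A, #737373

CSS silver is rgb(192, 192, 192).
20%: (192 − 38.4 = 153.6→154, 192 − 38.4 = 153.6→154, 192 − 38.4 = 153.6→154) → #9A9A9A
40%: (192 − 76.8 = 115.2→115, 192 − 76.8 = 115.2→115, 192 − 76.8 = 115.2→115) → #737373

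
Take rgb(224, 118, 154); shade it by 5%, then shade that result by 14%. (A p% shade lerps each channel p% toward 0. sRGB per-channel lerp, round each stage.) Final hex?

#B7607E

A 5% shade moves each channel 5% toward 0:
  R: 224 + 0.05×(0−224) = 224 − 11.2 = 212.8 → 213
  G: 118 + 0.05×(0−118) = 118 − 5.9 = 112.1 → 112
  B: 154 − 7.7 = 146.3 → 146
After the shade: rgb(213, 112, 146) = #D57092.
Per channel, c → c + 0.14(0 − c):
  R: 213 + 0.14×(0−213) = 213 − 29.82 = 183.18 → 183
  G: 112 + 0.14×(0−112) = 112 − 15.68 = 96.32 → 96
  B: 146 + 0.14×(0−146) = 146 − 20.44 = 125.56 → 126
rgb(183, 96, 126) = #B7607E.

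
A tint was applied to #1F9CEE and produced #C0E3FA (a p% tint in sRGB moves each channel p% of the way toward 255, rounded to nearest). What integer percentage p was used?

#1F9CEE is rgb(31, 156, 238); #C0E3FA is rgb(192, 227, 250).
On the R channel (widest range): 192 ≈ 31 + (p/100)(255 − 31), so p ≈ 100×(192 − 31)/(255 − 31) = 16100/224 = 71.88.
p = 72 reproduces all three channels after rounding.

72%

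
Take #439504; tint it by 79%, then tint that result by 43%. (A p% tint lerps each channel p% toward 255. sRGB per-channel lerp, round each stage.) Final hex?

#439504 is rgb(67, 149, 4).
A 79% tint moves each channel 79% toward 255:
  R: 67 + 0.79×(255−67) = 67 + 148.52 = 215.52 → 216
  G: 149 + 0.79×(255−149) = 149 + 83.74 = 232.74 → 233
  B: 4 + 198.29 = 202.29 → 202
After the tint: rgb(216, 233, 202) = #D8E9CA.
Per channel, c → c + 0.43(255 − c):
  R: 216 + 0.43×(255−216) = 216 + 16.77 = 232.77 → 233
  G: 233 + 9.46 = 242.46 → 242
  B: 202 + 22.79 = 224.79 → 225
rgb(233, 242, 225) = #E9F2E1.

#E9F2E1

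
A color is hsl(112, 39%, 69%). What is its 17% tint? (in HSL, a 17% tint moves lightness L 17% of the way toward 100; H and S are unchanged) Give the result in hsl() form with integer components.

L moves 17% from 69 toward 100: 69 + 5.27 = 74.27 → 74.
H and S are unchanged.

hsl(112, 39%, 74%)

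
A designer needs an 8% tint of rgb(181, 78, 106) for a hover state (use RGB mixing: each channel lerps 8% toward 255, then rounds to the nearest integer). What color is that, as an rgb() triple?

rgb(187, 92, 118)

Per channel, c → c + 0.08(255 − c):
  R: 181 + 0.08×(255−181) = 181 + 5.92 = 186.92 → 187
  G: 78 + 0.08×(255−78) = 78 + 14.16 = 92.16 → 92
  B: 106 + 11.92 = 117.92 → 118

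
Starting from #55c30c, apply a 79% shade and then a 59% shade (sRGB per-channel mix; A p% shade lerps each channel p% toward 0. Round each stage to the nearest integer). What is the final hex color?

#071101

#55c30c is rgb(85, 195, 12).
Lerp each channel 79% toward 0:
  R: 85 + 0.79×(0−85) = 85 − 67.15 = 17.85 → 18
  G: 195 + 0.79×(0−195) = 195 − 154.05 = 40.95 → 41
  B: 12 − 9.48 = 2.52 → 3
After the shade: rgb(18, 41, 3) = #122903.
A 59% shade moves each channel 59% toward 0:
  R: 18 + 0.59×(0−18) = 18 − 10.62 = 7.38 → 7
  G: 41 + 0.59×(0−41) = 41 − 24.19 = 16.81 → 17
  B: 3 + 0.59×(0−3) = 3 − 1.77 = 1.23 → 1
rgb(7, 17, 1) = #071101.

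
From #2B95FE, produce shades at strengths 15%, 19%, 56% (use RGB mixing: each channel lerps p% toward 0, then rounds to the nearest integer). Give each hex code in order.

#257FD8, #2379CE, #134270

#2B95FE is rgb(43, 149, 254).
15%: (43 − 6.45 = 36.55→37, 149 − 22.35 = 126.65→127, 254 − 38.1 = 215.9→216) → #257FD8
19%: (43 − 8.17 = 34.83→35, 149 − 28.31 = 120.69→121, 254 − 48.26 = 205.74→206) → #2379CE
56%: (43 − 24.08 = 18.92→19, 149 − 83.44 = 65.56→66, 254 − 142.24 = 111.76→112) → #134270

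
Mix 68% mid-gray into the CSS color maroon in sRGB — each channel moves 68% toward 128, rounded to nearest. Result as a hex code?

CSS maroon is rgb(128, 0, 0).
A 68% tone moves each channel 68% toward 128:
  R: 128 + 0 = 128 → 128
  G: 0 + 0.68×(128−0) = 0 + 87.04 = 87.04 → 87
  B: 0 + 87.04 = 87.04 → 87
rgb(128, 87, 87) = #805757.

#805757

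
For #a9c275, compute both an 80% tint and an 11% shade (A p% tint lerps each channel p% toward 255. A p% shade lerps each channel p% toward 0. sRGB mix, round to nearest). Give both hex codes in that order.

#eef3e3, #96ad68

#a9c275 is rgb(169, 194, 117).
80% tint:
  R: 169 + 0.8×(255−169) = 169 + 68.8 = 237.8 → 238
  G: 194 + 0.8×(255−194) = 194 + 48.8 = 242.8 → 243
  B: 117 + 0.8×(255−117) = 117 + 110.4 = 227.4 → 227
  → #eef3e3
11% shade:
  R: 169 − 18.59 = 150.41 → 150
  G: 194 + 0.11×(0−194) = 194 − 21.34 = 172.66 → 173
  B: 117 + 0.11×(0−117) = 117 − 12.87 = 104.13 → 104
  → #96ad68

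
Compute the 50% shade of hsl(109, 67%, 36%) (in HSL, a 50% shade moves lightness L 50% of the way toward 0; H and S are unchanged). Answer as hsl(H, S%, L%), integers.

L moves 50% from 36 toward 0: 36 − 18 = 18 → 18.
H and S are unchanged.

hsl(109, 67%, 18%)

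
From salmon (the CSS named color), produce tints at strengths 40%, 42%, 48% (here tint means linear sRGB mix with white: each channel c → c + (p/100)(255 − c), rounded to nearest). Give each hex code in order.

#fcb3aa, #fcb5ad, #fcbdb6

CSS salmon is rgb(250, 128, 114).
40%: (250 + 2 = 252→252, 128 + 50.8 = 178.8→179, 114 + 56.4 = 170.4→170) → #fcb3aa
42%: (250 + 2.1 = 252.1→252, 128 + 53.34 = 181.34→181, 114 + 59.22 = 173.22→173) → #fcb5ad
48%: (250 + 2.4 = 252.4→252, 128 + 60.96 = 188.96→189, 114 + 67.68 = 181.68→182) → #fcbdb6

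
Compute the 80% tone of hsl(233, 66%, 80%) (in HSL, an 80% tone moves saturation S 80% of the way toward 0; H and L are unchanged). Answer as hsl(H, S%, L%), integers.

hsl(233, 13%, 80%)

S moves 80% from 66 toward 0: 66 − 52.8 = 13.2 → 13.
H and L are unchanged.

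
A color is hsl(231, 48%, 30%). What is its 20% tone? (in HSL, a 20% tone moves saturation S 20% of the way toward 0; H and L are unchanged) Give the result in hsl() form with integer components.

hsl(231, 38%, 30%)

S moves 20% from 48 toward 0: 48 − 9.6 = 38.4 → 38.
H and L are unchanged.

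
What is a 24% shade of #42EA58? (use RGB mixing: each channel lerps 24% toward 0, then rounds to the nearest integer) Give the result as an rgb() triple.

rgb(50, 178, 67)

#42EA58 is rgb(66, 234, 88).
A 24% shade moves each channel 24% toward 0:
  R: 66 + 0.24×(0−66) = 66 − 15.84 = 50.16 → 50
  G: 234 + 0.24×(0−234) = 234 − 56.16 = 177.84 → 178
  B: 88 + 0.24×(0−88) = 88 − 21.12 = 66.88 → 67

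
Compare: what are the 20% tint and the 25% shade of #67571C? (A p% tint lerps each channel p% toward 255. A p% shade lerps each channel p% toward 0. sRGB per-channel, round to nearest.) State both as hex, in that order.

#857949, #4D4115

#67571C is rgb(103, 87, 28).
20% tint:
  R: 103 + 30.4 = 133.4 → 133
  G: 87 + 0.2×(255−87) = 87 + 33.6 = 120.6 → 121
  B: 28 + 45.4 = 73.4 → 73
  → #857949
25% shade:
  R: 103 + 0.25×(0−103) = 103 − 25.75 = 77.25 → 77
  G: 87 − 21.75 = 65.25 → 65
  B: 28 + 0.25×(0−28) = 28 − 7 = 21 → 21
  → #4D4115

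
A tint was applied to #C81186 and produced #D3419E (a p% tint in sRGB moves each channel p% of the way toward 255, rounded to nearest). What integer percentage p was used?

#C81186 is rgb(200, 17, 134); #D3419E is rgb(211, 65, 158).
On the G channel (widest range): 65 ≈ 17 + (p/100)(255 − 17), so p ≈ 100×(65 − 17)/(255 − 17) = 4800/238 = 20.17.
p = 20 reproduces all three channels after rounding.

20%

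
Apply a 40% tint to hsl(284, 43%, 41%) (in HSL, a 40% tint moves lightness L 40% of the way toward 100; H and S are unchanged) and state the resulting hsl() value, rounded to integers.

L moves 40% from 41 toward 100: 41 + 23.6 = 64.6 → 65.
H and S are unchanged.

hsl(284, 43%, 65%)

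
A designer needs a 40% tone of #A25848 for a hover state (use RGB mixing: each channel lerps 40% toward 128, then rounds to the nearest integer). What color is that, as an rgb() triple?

rgb(148, 104, 94)

#A25848 is rgb(162, 88, 72).
Lerp each channel 40% toward 128:
  R: 162 + 0.4×(128−162) = 162 − 13.6 = 148.4 → 148
  G: 88 + 16 = 104 → 104
  B: 72 + 0.4×(128−72) = 72 + 22.4 = 94.4 → 94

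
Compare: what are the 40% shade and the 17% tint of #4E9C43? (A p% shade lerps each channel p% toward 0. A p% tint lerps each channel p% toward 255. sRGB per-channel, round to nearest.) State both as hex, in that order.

#4E9C43 is rgb(78, 156, 67).
40% shade:
  R: 78 + 0.4×(0−78) = 78 − 31.2 = 46.8 → 47
  G: 156 − 62.4 = 93.6 → 94
  B: 67 − 26.8 = 40.2 → 40
  → #2F5E28
17% tint:
  R: 78 + 30.09 = 108.09 → 108
  G: 156 + 0.17×(255−156) = 156 + 16.83 = 172.83 → 173
  B: 67 + 31.96 = 98.96 → 99
  → #6CAD63

#2F5E28, #6CAD63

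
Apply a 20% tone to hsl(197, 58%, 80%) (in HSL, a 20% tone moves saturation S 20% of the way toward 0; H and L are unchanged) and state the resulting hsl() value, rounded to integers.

S moves 20% from 58 toward 0: 58 − 11.6 = 46.4 → 46.
H and L are unchanged.

hsl(197, 46%, 80%)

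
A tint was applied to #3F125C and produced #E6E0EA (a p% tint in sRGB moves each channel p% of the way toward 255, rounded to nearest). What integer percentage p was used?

87%

#3F125C is rgb(63, 18, 92); #E6E0EA is rgb(230, 224, 234).
On the G channel (widest range): 224 ≈ 18 + (p/100)(255 − 18), so p ≈ 100×(224 − 18)/(255 − 18) = 20600/237 = 86.92.
p = 87 reproduces all three channels after rounding.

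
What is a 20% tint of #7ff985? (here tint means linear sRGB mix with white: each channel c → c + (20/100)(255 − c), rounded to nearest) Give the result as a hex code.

#7ff985 is rgb(127, 249, 133).
Per channel, c → c + 0.2(255 − c):
  R: 127 + 25.6 = 152.6 → 153
  G: 249 + 0.2×(255−249) = 249 + 1.2 = 250.2 → 250
  B: 133 + 0.2×(255−133) = 133 + 24.4 = 157.4 → 157
rgb(153, 250, 157) = #99fa9d.

#99fa9d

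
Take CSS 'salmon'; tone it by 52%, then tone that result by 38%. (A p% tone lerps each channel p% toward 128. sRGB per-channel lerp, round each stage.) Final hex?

#A5807C

CSS salmon is rgb(250, 128, 114).
A 52% tone moves each channel 52% toward 128:
  R: 250 + 0.52×(128−250) = 250 − 63.44 = 186.56 → 187
  G: 128 + 0.52×(128−128) = 128 + 0 = 128 → 128
  B: 114 + 7.28 = 121.28 → 121
After the tone: rgb(187, 128, 121) = #BB8079.
Lerp each channel 38% toward 128:
  R: 187 − 22.42 = 164.58 → 165
  G: 128 + 0.38×(128−128) = 128 + 0 = 128 → 128
  B: 121 + 0.38×(128−121) = 121 + 2.66 = 123.66 → 124
rgb(165, 128, 124) = #A5807C.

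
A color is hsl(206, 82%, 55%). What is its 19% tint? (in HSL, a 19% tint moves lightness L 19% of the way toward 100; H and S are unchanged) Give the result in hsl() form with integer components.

L moves 19% from 55 toward 100: 55 + 8.55 = 63.55 → 64.
H and S are unchanged.

hsl(206, 82%, 64%)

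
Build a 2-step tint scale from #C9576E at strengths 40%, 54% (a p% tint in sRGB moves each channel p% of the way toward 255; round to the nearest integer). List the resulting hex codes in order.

#DF9AA8, #E6B2BC

#C9576E is rgb(201, 87, 110).
40%: (201 + 21.6 = 222.6→223, 87 + 67.2 = 154.2→154, 110 + 58 = 168→168) → #DF9AA8
54%: (201 + 29.16 = 230.16→230, 87 + 90.72 = 177.72→178, 110 + 78.3 = 188.3→188) → #E6B2BC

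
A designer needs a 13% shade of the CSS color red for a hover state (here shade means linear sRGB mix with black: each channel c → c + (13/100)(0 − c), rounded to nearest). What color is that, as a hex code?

#DE0000

CSS red is rgb(255, 0, 0).
Per channel, c → c + 0.13(0 − c):
  R: 255 − 33.15 = 221.85 → 222
  G: 0 + 0.13×(0−0) = 0 + 0 = 0 → 0
  B: 0 + 0 = 0 → 0
rgb(222, 0, 0) = #DE0000.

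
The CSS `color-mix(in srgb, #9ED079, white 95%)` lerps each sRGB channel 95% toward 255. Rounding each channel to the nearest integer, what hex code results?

#9ED079 is rgb(158, 208, 121).
Per channel, c → c + 0.95(255 − c):
  R: 158 + 0.95×(255−158) = 158 + 92.15 = 250.15 → 250
  G: 208 + 0.95×(255−208) = 208 + 44.65 = 252.65 → 253
  B: 121 + 0.95×(255−121) = 121 + 127.3 = 248.3 → 248
rgb(250, 253, 248) = #FAFDF8.

#FAFDF8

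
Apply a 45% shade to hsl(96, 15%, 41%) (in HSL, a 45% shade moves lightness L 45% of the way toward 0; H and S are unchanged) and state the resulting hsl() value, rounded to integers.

L moves 45% from 41 toward 0: 41 − 18.45 = 22.55 → 23.
H and S are unchanged.

hsl(96, 15%, 23%)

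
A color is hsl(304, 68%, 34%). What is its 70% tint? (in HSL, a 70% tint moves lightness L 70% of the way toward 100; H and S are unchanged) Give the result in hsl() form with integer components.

L moves 70% from 34 toward 100: 34 + 46.2 = 80.2 → 80.
H and S are unchanged.

hsl(304, 68%, 80%)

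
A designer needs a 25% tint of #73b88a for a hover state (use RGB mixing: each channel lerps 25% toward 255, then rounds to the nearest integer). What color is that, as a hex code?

#96caa7

#73b88a is rgb(115, 184, 138).
Per channel, c → c + 0.25(255 − c):
  R: 115 + 0.25×(255−115) = 115 + 35 = 150 → 150
  G: 184 + 0.25×(255−184) = 184 + 17.75 = 201.75 → 202
  B: 138 + 0.25×(255−138) = 138 + 29.25 = 167.25 → 167
rgb(150, 202, 167) = #96caa7.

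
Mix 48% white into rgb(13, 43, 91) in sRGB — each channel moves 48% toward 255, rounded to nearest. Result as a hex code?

Lerp each channel 48% toward 255:
  R: 13 + 0.48×(255−13) = 13 + 116.16 = 129.16 → 129
  G: 43 + 0.48×(255−43) = 43 + 101.76 = 144.76 → 145
  B: 91 + 0.48×(255−91) = 91 + 78.72 = 169.72 → 170
rgb(129, 145, 170) = #8191AA.

#8191AA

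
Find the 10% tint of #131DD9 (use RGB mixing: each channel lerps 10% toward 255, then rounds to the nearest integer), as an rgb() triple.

rgb(43, 52, 221)

#131DD9 is rgb(19, 29, 217).
Per channel, c → c + 0.1(255 − c):
  R: 19 + 0.1×(255−19) = 19 + 23.6 = 42.6 → 43
  G: 29 + 0.1×(255−29) = 29 + 22.6 = 51.6 → 52
  B: 217 + 3.8 = 220.8 → 221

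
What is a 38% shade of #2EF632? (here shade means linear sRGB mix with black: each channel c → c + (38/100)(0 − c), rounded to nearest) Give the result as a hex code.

#1D991F

#2EF632 is rgb(46, 246, 50).
A 38% shade moves each channel 38% toward 0:
  R: 46 + 0.38×(0−46) = 46 − 17.48 = 28.52 → 29
  G: 246 − 93.48 = 152.52 → 153
  B: 50 − 19 = 31 → 31
rgb(29, 153, 31) = #1D991F.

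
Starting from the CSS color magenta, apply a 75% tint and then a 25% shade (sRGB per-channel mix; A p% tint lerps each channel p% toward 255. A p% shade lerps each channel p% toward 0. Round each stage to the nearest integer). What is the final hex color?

CSS magenta is rgb(255, 0, 255).
Lerp each channel 75% toward 255:
  R: 255 + 0.75×(255−255) = 255 + 0 = 255 → 255
  G: 0 + 191.25 = 191.25 → 191
  B: 255 + 0.75×(255−255) = 255 + 0 = 255 → 255
After the tint: rgb(255, 191, 255) = #FFBFFF.
A 25% shade moves each channel 25% toward 0:
  R: 255 + 0.25×(0−255) = 255 − 63.75 = 191.25 → 191
  G: 191 + 0.25×(0−191) = 191 − 47.75 = 143.25 → 143
  B: 255 + 0.25×(0−255) = 255 − 63.75 = 191.25 → 191
rgb(191, 143, 191) = #BF8FBF.

#BF8FBF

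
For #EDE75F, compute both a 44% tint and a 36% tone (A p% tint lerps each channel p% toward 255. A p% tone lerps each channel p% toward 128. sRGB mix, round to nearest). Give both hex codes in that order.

#EDE75F is rgb(237, 231, 95).
44% tint:
  R: 237 + 0.44×(255−237) = 237 + 7.92 = 244.92 → 245
  G: 231 + 0.44×(255−231) = 231 + 10.56 = 241.56 → 242
  B: 95 + 0.44×(255−95) = 95 + 70.4 = 165.4 → 165
  → #F5F2A5
36% tone:
  R: 237 + 0.36×(128−237) = 237 − 39.24 = 197.76 → 198
  G: 231 + 0.36×(128−231) = 231 − 37.08 = 193.92 → 194
  B: 95 + 0.36×(128−95) = 95 + 11.88 = 106.88 → 107
  → #C6C26B

#F5F2A5, #C6C26B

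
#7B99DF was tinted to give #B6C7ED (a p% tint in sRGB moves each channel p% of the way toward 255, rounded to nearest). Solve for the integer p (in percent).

45%

#7B99DF is rgb(123, 153, 223); #B6C7ED is rgb(182, 199, 237).
On the R channel (widest range): 182 ≈ 123 + (p/100)(255 − 123), so p ≈ 100×(182 − 123)/(255 − 123) = 5900/132 = 44.70.
p = 45 reproduces all three channels after rounding.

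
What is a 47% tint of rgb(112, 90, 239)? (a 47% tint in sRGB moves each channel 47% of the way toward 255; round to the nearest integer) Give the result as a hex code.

Lerp each channel 47% toward 255:
  R: 112 + 67.21 = 179.21 → 179
  G: 90 + 0.47×(255−90) = 90 + 77.55 = 167.55 → 168
  B: 239 + 7.52 = 246.52 → 247
rgb(179, 168, 247) = #B3A8F7.

#B3A8F7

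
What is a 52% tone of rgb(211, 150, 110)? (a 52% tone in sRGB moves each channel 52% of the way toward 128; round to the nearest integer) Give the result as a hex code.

Per channel, c → c + 0.52(128 − c):
  R: 211 − 43.16 = 167.84 → 168
  G: 150 + 0.52×(128−150) = 150 − 11.44 = 138.56 → 139
  B: 110 + 0.52×(128−110) = 110 + 9.36 = 119.36 → 119
rgb(168, 139, 119) = #A88B77.

#A88B77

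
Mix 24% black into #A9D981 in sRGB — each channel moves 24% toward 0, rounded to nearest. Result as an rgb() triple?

rgb(128, 165, 98)

#A9D981 is rgb(169, 217, 129).
A 24% shade moves each channel 24% toward 0:
  R: 169 − 40.56 = 128.44 → 128
  G: 217 + 0.24×(0−217) = 217 − 52.08 = 164.92 → 165
  B: 129 − 30.96 = 98.04 → 98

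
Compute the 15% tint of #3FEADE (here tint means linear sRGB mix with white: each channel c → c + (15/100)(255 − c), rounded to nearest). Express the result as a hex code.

#5CEDE3

#3FEADE is rgb(63, 234, 222).
A 15% tint moves each channel 15% toward 255:
  R: 63 + 28.8 = 91.8 → 92
  G: 234 + 3.15 = 237.15 → 237
  B: 222 + 4.95 = 226.95 → 227
rgb(92, 237, 227) = #5CEDE3.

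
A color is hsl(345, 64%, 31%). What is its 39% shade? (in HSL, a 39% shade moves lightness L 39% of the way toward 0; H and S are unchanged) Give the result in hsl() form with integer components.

L moves 39% from 31 toward 0: 31 − 12.09 = 18.91 → 19.
H and S are unchanged.

hsl(345, 64%, 19%)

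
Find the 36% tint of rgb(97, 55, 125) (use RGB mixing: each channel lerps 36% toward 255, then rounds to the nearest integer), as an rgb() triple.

A 36% tint moves each channel 36% toward 255:
  R: 97 + 0.36×(255−97) = 97 + 56.88 = 153.88 → 154
  G: 55 + 72 = 127 → 127
  B: 125 + 0.36×(255−125) = 125 + 46.8 = 171.8 → 172

rgb(154, 127, 172)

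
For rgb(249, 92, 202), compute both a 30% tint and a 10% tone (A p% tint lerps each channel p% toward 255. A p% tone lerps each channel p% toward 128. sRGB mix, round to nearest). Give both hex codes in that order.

30% tint:
  R: 249 + 0.3×(255−249) = 249 + 1.8 = 250.8 → 251
  G: 92 + 48.9 = 140.9 → 141
  B: 202 + 15.9 = 217.9 → 218
  → #FB8DDA
10% tone:
  R: 249 − 12.1 = 236.9 → 237
  G: 92 + 3.6 = 95.6 → 96
  B: 202 − 7.4 = 194.6 → 195
  → #ED60C3

#FB8DDA, #ED60C3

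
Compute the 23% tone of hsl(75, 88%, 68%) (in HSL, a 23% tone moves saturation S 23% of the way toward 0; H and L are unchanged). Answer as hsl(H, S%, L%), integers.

hsl(75, 68%, 68%)

S moves 23% from 88 toward 0: 88 − 20.24 = 67.76 → 68.
H and L are unchanged.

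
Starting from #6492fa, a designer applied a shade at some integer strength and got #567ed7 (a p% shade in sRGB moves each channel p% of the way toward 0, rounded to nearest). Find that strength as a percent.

#6492fa is rgb(100, 146, 250); #567ed7 is rgb(86, 126, 215).
On the B channel (widest range): 215 ≈ 250 + (p/100)(0 − 250), so p ≈ 100×(215 − 250)/(0 − 250) = -3500/-250 = 14.00.
p = 14 reproduces all three channels after rounding.

14%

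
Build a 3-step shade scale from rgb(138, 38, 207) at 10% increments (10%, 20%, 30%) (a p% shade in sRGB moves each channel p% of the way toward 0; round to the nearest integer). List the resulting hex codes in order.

#7c22ba, #6e1ea6, #611b91

10%: (138 − 13.8 = 124.2→124, 38 − 3.8 = 34.2→34, 207 − 20.7 = 186.3→186) → #7c22ba
20%: (138 − 27.6 = 110.4→110, 38 − 7.6 = 30.4→30, 207 − 41.4 = 165.6→166) → #6e1ea6
30%: (138 − 41.4 = 96.6→97, 38 − 11.4 = 26.6→27, 207 − 62.1 = 144.9→145) → #611b91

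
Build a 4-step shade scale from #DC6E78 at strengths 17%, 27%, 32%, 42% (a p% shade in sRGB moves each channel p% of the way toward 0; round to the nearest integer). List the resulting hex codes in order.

#B75B64, #A15058, #964B52, #804046

#DC6E78 is rgb(220, 110, 120).
17%: (220 − 37.4 = 182.6→183, 110 − 18.7 = 91.3→91, 120 − 20.4 = 99.6→100) → #B75B64
27%: (220 − 59.4 = 160.6→161, 110 − 29.7 = 80.3→80, 120 − 32.4 = 87.6→88) → #A15058
32%: (220 − 70.4 = 149.6→150, 110 − 35.2 = 74.8→75, 120 − 38.4 = 81.6→82) → #964B52
42%: (220 − 92.4 = 127.6→128, 110 − 46.2 = 63.8→64, 120 − 50.4 = 69.6→70) → #804046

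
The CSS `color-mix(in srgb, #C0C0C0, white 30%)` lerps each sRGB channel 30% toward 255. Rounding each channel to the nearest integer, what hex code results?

#D3D3D3

#C0C0C0 is rgb(192, 192, 192).
Per channel, c → c + 0.3(255 − c):
  R: 192 + 0.3×(255−192) = 192 + 18.9 = 210.9 → 211
  G: 192 + 18.9 = 210.9 → 211
  B: 192 + 18.9 = 210.9 → 211
rgb(211, 211, 211) = #D3D3D3.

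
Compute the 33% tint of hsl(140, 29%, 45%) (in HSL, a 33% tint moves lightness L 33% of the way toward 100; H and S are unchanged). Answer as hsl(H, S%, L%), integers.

hsl(140, 29%, 63%)

L moves 33% from 45 toward 100: 45 + 18.15 = 63.15 → 63.
H and S are unchanged.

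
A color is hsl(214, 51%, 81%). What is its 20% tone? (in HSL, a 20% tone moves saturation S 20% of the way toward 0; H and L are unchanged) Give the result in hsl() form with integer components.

S moves 20% from 51 toward 0: 51 − 10.2 = 40.8 → 41.
H and L are unchanged.

hsl(214, 41%, 81%)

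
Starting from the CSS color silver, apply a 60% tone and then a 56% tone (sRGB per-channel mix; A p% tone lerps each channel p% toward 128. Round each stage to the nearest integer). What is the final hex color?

CSS silver is rgb(192, 192, 192).
Lerp each channel 60% toward 128:
  R: 192 + 0.6×(128−192) = 192 − 38.4 = 153.6 → 154
  G: 192 + 0.6×(128−192) = 192 − 38.4 = 153.6 → 154
  B: 192 + 0.6×(128−192) = 192 − 38.4 = 153.6 → 154
After the tone: rgb(154, 154, 154) = #9A9A9A.
A 56% tone moves each channel 56% toward 128:
  R: 154 + 0.56×(128−154) = 154 − 14.56 = 139.44 → 139
  G: 154 + 0.56×(128−154) = 154 − 14.56 = 139.44 → 139
  B: 154 + 0.56×(128−154) = 154 − 14.56 = 139.44 → 139
rgb(139, 139, 139) = #8B8B8B.

#8B8B8B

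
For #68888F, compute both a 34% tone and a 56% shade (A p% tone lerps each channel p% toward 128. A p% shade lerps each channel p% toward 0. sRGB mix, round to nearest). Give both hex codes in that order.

#70858A, #2E3C3F

#68888F is rgb(104, 136, 143).
34% tone:
  R: 104 + 8.16 = 112.16 → 112
  G: 136 − 2.72 = 133.28 → 133
  B: 143 + 0.34×(128−143) = 143 − 5.1 = 137.9 → 138
  → #70858A
56% shade:
  R: 104 − 58.24 = 45.76 → 46
  G: 136 + 0.56×(0−136) = 136 − 76.16 = 59.84 → 60
  B: 143 + 0.56×(0−143) = 143 − 80.08 = 62.92 → 63
  → #2E3C3F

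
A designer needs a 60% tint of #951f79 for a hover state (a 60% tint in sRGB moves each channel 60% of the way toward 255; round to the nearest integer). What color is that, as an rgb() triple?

rgb(213, 165, 201)

#951f79 is rgb(149, 31, 121).
Lerp each channel 60% toward 255:
  R: 149 + 0.6×(255−149) = 149 + 63.6 = 212.6 → 213
  G: 31 + 134.4 = 165.4 → 165
  B: 121 + 0.6×(255−121) = 121 + 80.4 = 201.4 → 201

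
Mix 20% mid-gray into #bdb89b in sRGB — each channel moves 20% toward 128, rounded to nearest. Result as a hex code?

#bdb89b is rgb(189, 184, 155).
Per channel, c → c + 0.2(128 − c):
  R: 189 − 12.2 = 176.8 → 177
  G: 184 − 11.2 = 172.8 → 173
  B: 155 + 0.2×(128−155) = 155 − 5.4 = 149.6 → 150
rgb(177, 173, 150) = #b1ad96.

#b1ad96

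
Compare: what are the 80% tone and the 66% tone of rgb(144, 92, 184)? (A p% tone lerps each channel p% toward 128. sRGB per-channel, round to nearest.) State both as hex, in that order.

#83798b, #857493

80% tone:
  R: 144 − 12.8 = 131.2 → 131
  G: 92 + 0.8×(128−92) = 92 + 28.8 = 120.8 → 121
  B: 184 − 44.8 = 139.2 → 139
  → #83798b
66% tone:
  R: 144 + 0.66×(128−144) = 144 − 10.56 = 133.44 → 133
  G: 92 + 0.66×(128−92) = 92 + 23.76 = 115.76 → 116
  B: 184 − 36.96 = 147.04 → 147
  → #857493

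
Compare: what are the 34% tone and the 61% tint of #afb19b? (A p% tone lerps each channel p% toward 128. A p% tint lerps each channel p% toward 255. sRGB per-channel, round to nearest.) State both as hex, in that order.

#9fa092, #e0e1d8

#afb19b is rgb(175, 177, 155).
34% tone:
  R: 175 − 15.98 = 159.02 → 159
  G: 177 − 16.66 = 160.34 → 160
  B: 155 + 0.34×(128−155) = 155 − 9.18 = 145.82 → 146
  → #9fa092
61% tint:
  R: 175 + 0.61×(255−175) = 175 + 48.8 = 223.8 → 224
  G: 177 + 0.61×(255−177) = 177 + 47.58 = 224.58 → 225
  B: 155 + 0.61×(255−155) = 155 + 61 = 216 → 216
  → #e0e1d8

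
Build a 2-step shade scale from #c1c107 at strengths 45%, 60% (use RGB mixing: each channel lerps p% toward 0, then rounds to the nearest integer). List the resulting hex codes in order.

#c1c107 is rgb(193, 193, 7).
45%: (193 − 86.85 = 106.15→106, 193 − 86.85 = 106.15→106, 7 − 3.15 = 3.85→4) → #6a6a04
60%: (193 − 115.8 = 77.2→77, 193 − 115.8 = 77.2→77, 7 − 4.2 = 2.8→3) → #4d4d03

#6a6a04, #4d4d03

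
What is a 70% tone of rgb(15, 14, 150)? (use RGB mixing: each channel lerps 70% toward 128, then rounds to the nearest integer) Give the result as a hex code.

Per channel, c → c + 0.7(128 − c):
  R: 15 + 79.1 = 94.1 → 94
  G: 14 + 79.8 = 93.8 → 94
  B: 150 + 0.7×(128−150) = 150 − 15.4 = 134.6 → 135
rgb(94, 94, 135) = #5e5e87.

#5e5e87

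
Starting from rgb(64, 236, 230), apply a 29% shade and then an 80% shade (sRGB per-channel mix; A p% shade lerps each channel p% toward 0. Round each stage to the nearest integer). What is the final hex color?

#092221

Per channel, c → c + 0.29(0 − c):
  R: 64 − 18.56 = 45.44 → 45
  G: 236 + 0.29×(0−236) = 236 − 68.44 = 167.56 → 168
  B: 230 + 0.29×(0−230) = 230 − 66.7 = 163.3 → 163
After the shade: rgb(45, 168, 163) = #2DA8A3.
An 80% shade moves each channel 80% toward 0:
  R: 45 + 0.8×(0−45) = 45 − 36 = 9 → 9
  G: 168 − 134.4 = 33.6 → 34
  B: 163 + 0.8×(0−163) = 163 − 130.4 = 32.6 → 33
rgb(9, 34, 33) = #092221.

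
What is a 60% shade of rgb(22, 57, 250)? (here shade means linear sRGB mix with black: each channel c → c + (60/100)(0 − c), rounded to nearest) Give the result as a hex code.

A 60% shade moves each channel 60% toward 0:
  R: 22 − 13.2 = 8.8 → 9
  G: 57 − 34.2 = 22.8 → 23
  B: 250 + 0.6×(0−250) = 250 − 150 = 100 → 100
rgb(9, 23, 100) = #091764.

#091764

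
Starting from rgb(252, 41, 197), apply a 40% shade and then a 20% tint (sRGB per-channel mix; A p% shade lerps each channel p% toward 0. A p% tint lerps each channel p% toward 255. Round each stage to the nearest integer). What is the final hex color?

Lerp each channel 40% toward 0:
  R: 252 − 100.8 = 151.2 → 151
  G: 41 − 16.4 = 24.6 → 25
  B: 197 − 78.8 = 118.2 → 118
After the shade: rgb(151, 25, 118) = #971976.
Lerp each channel 20% toward 255:
  R: 151 + 20.8 = 171.8 → 172
  G: 25 + 0.2×(255−25) = 25 + 46 = 71 → 71
  B: 118 + 27.4 = 145.4 → 145
rgb(172, 71, 145) = #AC4791.

#AC4791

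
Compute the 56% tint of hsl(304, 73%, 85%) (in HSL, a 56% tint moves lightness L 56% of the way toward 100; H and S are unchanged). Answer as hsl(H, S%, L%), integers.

L moves 56% from 85 toward 100: 85 + 8.4 = 93.4 → 93.
H and S are unchanged.

hsl(304, 73%, 93%)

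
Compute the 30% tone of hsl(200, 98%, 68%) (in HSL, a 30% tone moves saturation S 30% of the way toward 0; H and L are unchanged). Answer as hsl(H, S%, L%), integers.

hsl(200, 69%, 68%)

S moves 30% from 98 toward 0: 98 − 29.4 = 68.6 → 69.
H and L are unchanged.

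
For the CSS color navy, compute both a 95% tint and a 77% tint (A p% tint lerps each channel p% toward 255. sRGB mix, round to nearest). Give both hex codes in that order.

#F2F2F9, #C4C4E2

CSS navy is rgb(0, 0, 128).
95% tint:
  R: 0 + 0.95×(255−0) = 0 + 242.25 = 242.25 → 242
  G: 0 + 0.95×(255−0) = 0 + 242.25 = 242.25 → 242
  B: 128 + 120.65 = 248.65 → 249
  → #F2F2F9
77% tint:
  R: 0 + 0.77×(255−0) = 0 + 196.35 = 196.35 → 196
  G: 0 + 196.35 = 196.35 → 196
  B: 128 + 0.77×(255−128) = 128 + 97.79 = 225.79 → 226
  → #C4C4E2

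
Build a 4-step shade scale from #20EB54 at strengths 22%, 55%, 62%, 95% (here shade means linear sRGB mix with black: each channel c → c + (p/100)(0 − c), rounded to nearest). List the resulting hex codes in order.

#19B742, #0E6A26, #0C5920, #020C04

#20EB54 is rgb(32, 235, 84).
22%: (32 − 7.04 = 24.96→25, 235 − 51.7 = 183.3→183, 84 − 18.48 = 65.52→66) → #19B742
55%: (32 − 17.6 = 14.4→14, 235 − 129.25 = 105.75→106, 84 − 46.2 = 37.8→38) → #0E6A26
62%: (32 − 19.84 = 12.16→12, 235 − 145.7 = 89.3→89, 84 − 52.08 = 31.92→32) → #0C5920
95%: (32 − 30.4 = 1.6→2, 235 − 223.25 = 11.75→12, 84 − 79.8 = 4.2→4) → #020C04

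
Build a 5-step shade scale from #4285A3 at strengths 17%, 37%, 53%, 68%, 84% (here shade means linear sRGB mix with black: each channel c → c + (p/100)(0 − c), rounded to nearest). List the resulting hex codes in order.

#376E87, #2A5467, #1F3F4D, #152B34, #0B151A

#4285A3 is rgb(66, 133, 163).
17%: (66 − 11.22 = 54.78→55, 133 − 22.61 = 110.39→110, 163 − 27.71 = 135.29→135) → #376E87
37%: (66 − 24.42 = 41.58→42, 133 − 49.21 = 83.79→84, 163 − 60.31 = 102.69→103) → #2A5467
53%: (66 − 34.98 = 31.02→31, 133 − 70.49 = 62.51→63, 163 − 86.39 = 76.61→77) → #1F3F4D
68%: (66 − 44.88 = 21.12→21, 133 − 90.44 = 42.56→43, 163 − 110.84 = 52.16→52) → #152B34
84%: (66 − 55.44 = 10.56→11, 133 − 111.72 = 21.28→21, 163 − 136.92 = 26.08→26) → #0B151A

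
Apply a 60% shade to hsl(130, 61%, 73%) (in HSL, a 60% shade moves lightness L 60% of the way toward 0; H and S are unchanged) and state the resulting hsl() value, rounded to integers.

L moves 60% from 73 toward 0: 73 − 43.8 = 29.2 → 29.
H and S are unchanged.

hsl(130, 61%, 29%)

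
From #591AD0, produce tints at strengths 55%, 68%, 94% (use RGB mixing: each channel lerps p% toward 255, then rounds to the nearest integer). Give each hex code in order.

#B498EA, #CAB6F0, #F5F1FC

#591AD0 is rgb(89, 26, 208).
55%: (89 + 91.3 = 180.3→180, 26 + 125.95 = 151.95→152, 208 + 25.85 = 233.85→234) → #B498EA
68%: (89 + 112.88 = 201.88→202, 26 + 155.72 = 181.72→182, 208 + 31.96 = 239.96→240) → #CAB6F0
94%: (89 + 156.04 = 245.04→245, 26 + 215.26 = 241.26→241, 208 + 44.18 = 252.18→252) → #F5F1FC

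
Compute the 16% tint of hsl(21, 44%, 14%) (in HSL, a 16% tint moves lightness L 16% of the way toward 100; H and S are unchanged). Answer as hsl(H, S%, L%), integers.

hsl(21, 44%, 28%)

L moves 16% from 14 toward 100: 14 + 13.76 = 27.76 → 28.
H and S are unchanged.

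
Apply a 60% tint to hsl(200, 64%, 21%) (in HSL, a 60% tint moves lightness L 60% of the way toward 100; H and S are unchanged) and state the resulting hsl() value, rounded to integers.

hsl(200, 64%, 68%)

L moves 60% from 21 toward 100: 21 + 47.4 = 68.4 → 68.
H and S are unchanged.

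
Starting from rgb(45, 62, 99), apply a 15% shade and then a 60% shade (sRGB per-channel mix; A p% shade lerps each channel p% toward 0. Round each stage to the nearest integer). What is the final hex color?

A 15% shade moves each channel 15% toward 0:
  R: 45 + 0.15×(0−45) = 45 − 6.75 = 38.25 → 38
  G: 62 + 0.15×(0−62) = 62 − 9.3 = 52.7 → 53
  B: 99 − 14.85 = 84.15 → 84
After the shade: rgb(38, 53, 84) = #263554.
Lerp each channel 60% toward 0:
  R: 38 + 0.6×(0−38) = 38 − 22.8 = 15.2 → 15
  G: 53 + 0.6×(0−53) = 53 − 31.8 = 21.2 → 21
  B: 84 + 0.6×(0−84) = 84 − 50.4 = 33.6 → 34
rgb(15, 21, 34) = #0F1522.

#0F1522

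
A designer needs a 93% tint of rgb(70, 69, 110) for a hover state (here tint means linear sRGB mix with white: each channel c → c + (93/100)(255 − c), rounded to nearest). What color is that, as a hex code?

A 93% tint moves each channel 93% toward 255:
  R: 70 + 0.93×(255−70) = 70 + 172.05 = 242.05 → 242
  G: 69 + 0.93×(255−69) = 69 + 172.98 = 241.98 → 242
  B: 110 + 0.93×(255−110) = 110 + 134.85 = 244.85 → 245
rgb(242, 242, 245) = #F2F2F5.

#F2F2F5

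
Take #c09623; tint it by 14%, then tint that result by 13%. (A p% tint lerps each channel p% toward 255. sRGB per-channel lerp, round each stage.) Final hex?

#d0b15b

#c09623 is rgb(192, 150, 35).
A 14% tint moves each channel 14% toward 255:
  R: 192 + 8.82 = 200.82 → 201
  G: 150 + 0.14×(255−150) = 150 + 14.7 = 164.7 → 165
  B: 35 + 0.14×(255−35) = 35 + 30.8 = 65.8 → 66
After the tint: rgb(201, 165, 66) = #c9a542.
Per channel, c → c + 0.13(255 − c):
  R: 201 + 0.13×(255−201) = 201 + 7.02 = 208.02 → 208
  G: 165 + 11.7 = 176.7 → 177
  B: 66 + 0.13×(255−66) = 66 + 24.57 = 90.57 → 91
rgb(208, 177, 91) = #d0b15b.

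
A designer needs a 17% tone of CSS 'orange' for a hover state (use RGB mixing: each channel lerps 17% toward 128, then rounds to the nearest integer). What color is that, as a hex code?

CSS orange is rgb(255, 165, 0).
A 17% tone moves each channel 17% toward 128:
  R: 255 − 21.59 = 233.41 → 233
  G: 165 + 0.17×(128−165) = 165 − 6.29 = 158.71 → 159
  B: 0 + 21.76 = 21.76 → 22
rgb(233, 159, 22) = #e99f16.

#e99f16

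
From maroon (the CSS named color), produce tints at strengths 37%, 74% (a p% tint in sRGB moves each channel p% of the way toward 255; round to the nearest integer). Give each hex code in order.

#af5e5e, #debdbd

CSS maroon is rgb(128, 0, 0).
37%: (128 + 46.99 = 174.99→175, 0 + 94.35 = 94.35→94, 0 + 94.35 = 94.35→94) → #af5e5e
74%: (128 + 93.98 = 221.98→222, 0 + 188.7 = 188.7→189, 0 + 188.7 = 188.7→189) → #debdbd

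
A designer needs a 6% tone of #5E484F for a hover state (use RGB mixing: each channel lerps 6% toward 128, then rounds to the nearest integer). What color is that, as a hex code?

#604B52

#5E484F is rgb(94, 72, 79).
Lerp each channel 6% toward 128:
  R: 94 + 0.06×(128−94) = 94 + 2.04 = 96.04 → 96
  G: 72 + 0.06×(128−72) = 72 + 3.36 = 75.36 → 75
  B: 79 + 2.94 = 81.94 → 82
rgb(96, 75, 82) = #604B52.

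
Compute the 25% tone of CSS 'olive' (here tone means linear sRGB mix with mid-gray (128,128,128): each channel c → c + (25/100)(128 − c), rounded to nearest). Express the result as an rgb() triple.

rgb(128, 128, 32)

CSS olive is rgb(128, 128, 0).
Per channel, c → c + 0.25(128 − c):
  R: 128 + 0 = 128 → 128
  G: 128 + 0 = 128 → 128
  B: 0 + 0.25×(128−0) = 0 + 32 = 32 → 32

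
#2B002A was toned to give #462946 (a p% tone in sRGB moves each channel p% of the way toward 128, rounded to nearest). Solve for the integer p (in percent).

32%

#2B002A is rgb(43, 0, 42); #462946 is rgb(70, 41, 70).
On the G channel (widest range): 41 ≈ 0 + (p/100)(128 − 0), so p ≈ 100×(41 − 0)/(128 − 0) = 4100/128 = 32.03.
p = 32 reproduces all three channels after rounding.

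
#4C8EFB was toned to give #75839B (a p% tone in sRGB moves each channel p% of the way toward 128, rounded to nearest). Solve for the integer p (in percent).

#4C8EFB is rgb(76, 142, 251); #75839B is rgb(117, 131, 155).
On the B channel (widest range): 155 ≈ 251 + (p/100)(128 − 251), so p ≈ 100×(155 − 251)/(128 − 251) = -9600/-123 = 78.05.
p = 78 reproduces all three channels after rounding.

78%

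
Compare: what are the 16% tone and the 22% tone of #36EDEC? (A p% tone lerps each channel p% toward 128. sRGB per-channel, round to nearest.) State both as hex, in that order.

#36EDEC is rgb(54, 237, 236).
16% tone:
  R: 54 + 0.16×(128−54) = 54 + 11.84 = 65.84 → 66
  G: 237 + 0.16×(128−237) = 237 − 17.44 = 219.56 → 220
  B: 236 + 0.16×(128−236) = 236 − 17.28 = 218.72 → 219
  → #42DCDB
22% tone:
  R: 54 + 0.22×(128−54) = 54 + 16.28 = 70.28 → 70
  G: 237 + 0.22×(128−237) = 237 − 23.98 = 213.02 → 213
  B: 236 + 0.22×(128−236) = 236 − 23.76 = 212.24 → 212
  → #46D5D4

#42DCDB, #46D5D4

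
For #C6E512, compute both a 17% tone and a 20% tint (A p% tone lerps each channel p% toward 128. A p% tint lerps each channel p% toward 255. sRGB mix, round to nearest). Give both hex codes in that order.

#BAD425, #D1EA41

#C6E512 is rgb(198, 229, 18).
17% tone:
  R: 198 + 0.17×(128−198) = 198 − 11.9 = 186.1 → 186
  G: 229 + 0.17×(128−229) = 229 − 17.17 = 211.83 → 212
  B: 18 + 0.17×(128−18) = 18 + 18.7 = 36.7 → 37
  → #BAD425
20% tint:
  R: 198 + 11.4 = 209.4 → 209
  G: 229 + 0.2×(255−229) = 229 + 5.2 = 234.2 → 234
  B: 18 + 0.2×(255−18) = 18 + 47.4 = 65.4 → 65
  → #D1EA41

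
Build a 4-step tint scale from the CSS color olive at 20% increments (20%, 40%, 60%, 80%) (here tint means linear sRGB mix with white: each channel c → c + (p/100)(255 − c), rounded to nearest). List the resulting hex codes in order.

CSS olive is rgb(128, 128, 0).
20%: (128 + 25.4 = 153.4→153, 128 + 25.4 = 153.4→153, 0 + 51 = 51→51) → #999933
40%: (128 + 50.8 = 178.8→179, 128 + 50.8 = 178.8→179, 0 + 102 = 102→102) → #b3b366
60%: (128 + 76.2 = 204.2→204, 128 + 76.2 = 204.2→204, 0 + 153 = 153→153) → #cccc99
80%: (128 + 101.6 = 229.6→230, 128 + 101.6 = 229.6→230, 0 + 204 = 204→204) → #e6e6cc

#999933, #b3b366, #cccc99, #e6e6cc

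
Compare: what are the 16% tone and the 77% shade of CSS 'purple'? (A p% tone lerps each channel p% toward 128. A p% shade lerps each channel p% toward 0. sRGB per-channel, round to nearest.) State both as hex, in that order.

#801480, #1D001D

CSS purple is rgb(128, 0, 128).
16% tone:
  R: 128 + 0.16×(128−128) = 128 + 0 = 128 → 128
  G: 0 + 20.48 = 20.48 → 20
  B: 128 + 0 = 128 → 128
  → #801480
77% shade:
  R: 128 + 0.77×(0−128) = 128 − 98.56 = 29.44 → 29
  G: 0 + 0.77×(0−0) = 0 + 0 = 0 → 0
  B: 128 + 0.77×(0−128) = 128 − 98.56 = 29.44 → 29
  → #1D001D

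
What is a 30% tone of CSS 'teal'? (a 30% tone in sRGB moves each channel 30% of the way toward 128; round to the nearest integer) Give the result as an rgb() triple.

CSS teal is rgb(0, 128, 128).
A 30% tone moves each channel 30% toward 128:
  R: 0 + 38.4 = 38.4 → 38
  G: 128 + 0 = 128 → 128
  B: 128 + 0 = 128 → 128

rgb(38, 128, 128)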